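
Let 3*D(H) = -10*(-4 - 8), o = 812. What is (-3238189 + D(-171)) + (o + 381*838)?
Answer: -2918059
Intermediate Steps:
D(H) = 40 (D(H) = (-10*(-4 - 8))/3 = (-10*(-12))/3 = (1/3)*120 = 40)
(-3238189 + D(-171)) + (o + 381*838) = (-3238189 + 40) + (812 + 381*838) = -3238149 + (812 + 319278) = -3238149 + 320090 = -2918059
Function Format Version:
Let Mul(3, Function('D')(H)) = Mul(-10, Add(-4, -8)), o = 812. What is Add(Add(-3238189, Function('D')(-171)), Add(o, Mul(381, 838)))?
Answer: -2918059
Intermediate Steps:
Function('D')(H) = 40 (Function('D')(H) = Mul(Rational(1, 3), Mul(-10, Add(-4, -8))) = Mul(Rational(1, 3), Mul(-10, -12)) = Mul(Rational(1, 3), 120) = 40)
Add(Add(-3238189, Function('D')(-171)), Add(o, Mul(381, 838))) = Add(Add(-3238189, 40), Add(812, Mul(381, 838))) = Add(-3238149, Add(812, 319278)) = Add(-3238149, 320090) = -2918059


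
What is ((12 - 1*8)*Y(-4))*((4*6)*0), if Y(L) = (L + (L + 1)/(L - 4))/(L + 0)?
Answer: 0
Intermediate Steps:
Y(L) = (L + (1 + L)/(-4 + L))/L
((12 - 1*8)*Y(-4))*((4*6)*0) = ((12 - 1*8)*((1 + (-4)² - 3*(-4))/((-4)*(-4 - 4))))*((4*6)*0) = ((12 - 8)*(-¼*(1 + 16 + 12)/(-8)))*(24*0) = (4*(-¼*(-⅛)*29))*0 = (4*(29/32))*0 = (29/8)*0 = 0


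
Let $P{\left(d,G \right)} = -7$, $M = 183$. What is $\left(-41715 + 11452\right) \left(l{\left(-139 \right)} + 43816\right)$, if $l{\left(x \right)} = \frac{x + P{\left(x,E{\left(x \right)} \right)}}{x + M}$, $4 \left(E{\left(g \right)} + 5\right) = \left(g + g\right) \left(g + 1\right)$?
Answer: $- \frac{29169870177}{22} \approx -1.3259 \cdot 10^{9}$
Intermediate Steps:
$E{\left(g \right)} = -5 + \frac{g \left(1 + g\right)}{2}$ ($E{\left(g \right)} = -5 + \frac{\left(g + g\right) \left(g + 1\right)}{4} = -5 + \frac{2 g \left(1 + g\right)}{4} = -5 + \frac{g \left(1 + g\right)}{2}$)
$l{\left(x \right)} = \frac{-7 + x}{183 + x}$ ($l{\left(x \right)} = \frac{x - 7}{x + 183} = \frac{-7 + x}{183 + x}$)
$\left(-41715 + 11452\right) \left(l{\left(-139 \right)} + 43816\right) = \left(-41715 + 11452\right) \left(\frac{-7 - 139}{183 - 139} + 43816\right) = - 30263 \left(\frac{1}{44} \left(-146\right) + 43816\right) = - 30263 \left(- \frac{73}{22} + 43816\right) = \left(-30263\right) \frac{963879}{22} = - \frac{29169870177}{22}$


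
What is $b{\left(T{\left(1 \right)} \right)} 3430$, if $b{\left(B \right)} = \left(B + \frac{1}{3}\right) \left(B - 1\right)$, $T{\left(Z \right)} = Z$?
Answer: $0$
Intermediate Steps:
$b{\left(B \right)} = \left(-1 + B\right) \left(\frac{1}{3} + B\right)$ ($b{\left(B \right)} = \left(B + \frac{1}{3}\right) \left(-1 + B\right) = \left(\frac{1}{3} + B\right) \left(-1 + B\right) = \left(-1 + B\right) \left(\frac{1}{3} + B\right)$)
$b{\left(T{\left(1 \right)} \right)} 3430 = \left(- \frac{1}{3} + 1^{2} - \frac{2}{3}\right) 3430 = \left(- \frac{1}{3} + 1 - \frac{2}{3}\right) 3430 = 0 \cdot 3430 = 0$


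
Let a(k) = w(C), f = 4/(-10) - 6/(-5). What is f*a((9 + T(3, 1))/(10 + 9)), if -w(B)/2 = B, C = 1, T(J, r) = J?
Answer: -8/5 ≈ -1.6000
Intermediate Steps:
w(B) = -2*B
f = ⅘ (f = 4*(-⅒) - 6*(-⅕) = -⅖ + 6/5 = ⅘ ≈ 0.80000)
a(k) = -2 (a(k) = -2*1 = -2)
f*a((9 + T(3, 1))/(10 + 9)) = (⅘)*(-2) = -8/5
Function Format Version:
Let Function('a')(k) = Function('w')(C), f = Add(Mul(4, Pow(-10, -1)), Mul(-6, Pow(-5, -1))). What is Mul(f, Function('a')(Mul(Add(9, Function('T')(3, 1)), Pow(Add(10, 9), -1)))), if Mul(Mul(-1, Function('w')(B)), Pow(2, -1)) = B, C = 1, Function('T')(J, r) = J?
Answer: Rational(-8, 5) ≈ -1.6000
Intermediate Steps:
Function('w')(B) = Mul(-2, B)
f = Rational(4, 5) (f = Add(Mul(4, Rational(-1, 10)), Mul(-6, Rational(-1, 5))) = Add(Rational(-2, 5), Rational(6, 5)) = Rational(4, 5) ≈ 0.80000)
Function('a')(k) = -2 (Function('a')(k) = Mul(-2, 1) = -2)
Mul(f, Function('a')(Mul(Add(9, Function('T')(3, 1)), Pow(Add(10, 9), -1)))) = Mul(Rational(4, 5), -2) = Rational(-8, 5)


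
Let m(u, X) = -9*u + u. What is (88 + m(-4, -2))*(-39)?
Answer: -4680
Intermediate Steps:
m(u, X) = -8*u
(88 + m(-4, -2))*(-39) = (88 - 8*(-4))*(-39) = (88 + 32)*(-39) = 120*(-39) = -4680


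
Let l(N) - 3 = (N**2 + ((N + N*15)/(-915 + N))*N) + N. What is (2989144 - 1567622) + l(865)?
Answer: 1931183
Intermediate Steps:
l(N) = 3 + N + N**2 + 16*N**2/(-915 + N) (l(N) = 3 + ((N**2 + ((N + N*15)/(-915 + N))*N) + N) = 3 + ((N**2 + ((N + 15*N)/(-915 + N))*N) + N) = 3 + ((N**2 + ((16*N)/(-915 + N))*N) + N) = 3 + ((N**2 + (16*N/(-915 + N))*N) + N) = 3 + ((N**2 + 16*N**2/(-915 + N)) + N) = 3 + (N + N**2 + 16*N**2/(-915 + N)) = 3 + N + N**2 + 16*N**2/(-915 + N))
(2989144 - 1567622) + l(865) = (2989144 - 1567622) + (-2745 + 865**3 - 912*865 - 898*865**2)/(-915 + 865) = 1421522 + (-2745 + 647214625 - 788880 - 898*748225)/(-50) = 1421522 - (-2745 + 647214625 - 788880 - 671906050)/50 = 1421522 - 1/50*(-25483050) = 1421522 + 509661 = 1931183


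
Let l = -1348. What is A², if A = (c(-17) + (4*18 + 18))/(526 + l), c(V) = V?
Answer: 5329/675684 ≈ 0.0078868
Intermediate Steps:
A = -73/822 (A = (-17 + (4*18 + 18))/(526 - 1348) = (-17 + (72 + 18))/(-822) = (-17 + 90)*(-1/822) = 73*(-1/822) = -73/822 ≈ -0.088808)
A² = (-73/822)² = 5329/675684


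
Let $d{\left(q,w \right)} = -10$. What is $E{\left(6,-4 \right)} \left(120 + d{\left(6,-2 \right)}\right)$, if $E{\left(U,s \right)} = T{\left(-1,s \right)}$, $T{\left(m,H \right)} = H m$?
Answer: $440$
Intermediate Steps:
$E{\left(U,s \right)} = - s$ ($E{\left(U,s \right)} = s \left(-1\right) = - s$)
$E{\left(6,-4 \right)} \left(120 + d{\left(6,-2 \right)}\right) = \left(-1\right) \left(-4\right) \left(120 - 10\right) = 4 \cdot 110 = 440$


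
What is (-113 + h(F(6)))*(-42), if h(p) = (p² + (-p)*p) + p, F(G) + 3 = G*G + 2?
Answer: 3276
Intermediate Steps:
F(G) = -1 + G² (F(G) = -3 + (G*G + 2) = -3 + (G² + 2) = -3 + (2 + G²) = -1 + G²)
h(p) = p (h(p) = (p² - p²) + p = 0 + p = p)
(-113 + h(F(6)))*(-42) = (-113 + (-1 + 6²))*(-42) = (-113 + (-1 + 36))*(-42) = (-113 + 35)*(-42) = -78*(-42) = 3276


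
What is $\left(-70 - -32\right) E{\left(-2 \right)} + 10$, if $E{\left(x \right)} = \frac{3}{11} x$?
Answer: $\frac{338}{11} \approx 30.727$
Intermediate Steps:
$E{\left(x \right)} = \frac{3 x}{11}$ ($E{\left(x \right)} = 3 \cdot \frac{1}{11} x = \frac{3 x}{11}$)
$\left(-70 - -32\right) E{\left(-2 \right)} + 10 = \left(-70 - -32\right) \frac{3}{11} \left(-2\right) + 10 = \left(-70 + 32\right) \left(- \frac{6}{11}\right) + 10 = \left(-38\right) \left(- \frac{6}{11}\right) + 10 = \frac{228}{11} + 10 = \frac{338}{11}$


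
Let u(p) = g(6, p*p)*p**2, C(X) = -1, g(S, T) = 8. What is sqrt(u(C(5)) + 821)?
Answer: sqrt(829) ≈ 28.792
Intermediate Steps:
u(p) = 8*p**2
sqrt(u(C(5)) + 821) = sqrt(8*(-1)**2 + 821) = sqrt(8*1 + 821) = sqrt(8 + 821) = sqrt(829)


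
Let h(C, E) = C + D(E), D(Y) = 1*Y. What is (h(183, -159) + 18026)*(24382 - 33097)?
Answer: -157305750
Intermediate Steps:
D(Y) = Y
h(C, E) = C + E
(h(183, -159) + 18026)*(24382 - 33097) = ((183 - 159) + 18026)*(24382 - 33097) = (24 + 18026)*(-8715) = 18050*(-8715) = -157305750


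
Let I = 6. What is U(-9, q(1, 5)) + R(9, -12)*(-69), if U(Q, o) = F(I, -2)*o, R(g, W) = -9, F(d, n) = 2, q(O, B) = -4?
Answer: 613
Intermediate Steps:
U(Q, o) = 2*o
U(-9, q(1, 5)) + R(9, -12)*(-69) = 2*(-4) - 9*(-69) = -8 + 621 = 613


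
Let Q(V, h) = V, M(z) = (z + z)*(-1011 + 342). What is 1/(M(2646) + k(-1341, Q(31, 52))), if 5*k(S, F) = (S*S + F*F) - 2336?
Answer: -5/15904834 ≈ -3.1437e-7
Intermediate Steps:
M(z) = -1338*z (M(z) = (2*z)*(-669) = -1338*z)
k(S, F) = -2336/5 + F**2/5 + S**2/5 (k(S, F) = ((S*S + F*F) - 2336)/5 = ((S**2 + F**2) - 2336)/5 = ((F**2 + S**2) - 2336)/5 = (-2336 + F**2 + S**2)/5 = -2336/5 + F**2/5 + S**2/5)
1/(M(2646) + k(-1341, Q(31, 52))) = 1/(-1338*2646 + (-2336/5 + (1/5)*31**2 + (1/5)*(-1341)**2)) = 1/(-3540348 + (-2336/5 + (1/5)*961 + (1/5)*1798281)) = 1/(-3540348 + (-2336/5 + 961/5 + 1798281/5)) = 1/(-3540348 + 1796906/5) = 1/(-15904834/5) = -5/15904834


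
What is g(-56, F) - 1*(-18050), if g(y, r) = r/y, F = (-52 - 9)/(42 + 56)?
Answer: 99058461/5488 ≈ 18050.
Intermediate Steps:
F = -61/98 ≈ -0.62245
g(-56, F) - 1*(-18050) = -61/98/(-56) - 1*(-18050) = -61/98*(-1/56) + 18050 = 61/5488 + 18050 = 99058461/5488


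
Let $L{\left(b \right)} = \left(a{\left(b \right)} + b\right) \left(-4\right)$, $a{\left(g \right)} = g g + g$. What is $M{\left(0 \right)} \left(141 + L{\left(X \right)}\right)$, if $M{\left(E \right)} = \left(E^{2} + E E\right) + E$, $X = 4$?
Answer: $0$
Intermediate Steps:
$M{\left(E \right)} = E + 2 E^{2}$ ($M{\left(E \right)} = \left(E^{2} + E^{2}\right) + E = 2 E^{2} + E = E + 2 E^{2}$)
$a{\left(g \right)} = g + g^{2}$ ($a{\left(g \right)} = g^{2} + g = g + g^{2}$)
$L{\left(b \right)} = - 4 b - 4 b \left(1 + b\right)$ ($L{\left(b \right)} = \left(b \left(1 + b\right) + b\right) \left(-4\right) = \left(b + b \left(1 + b\right)\right) \left(-4\right) = - 4 b - 4 b \left(1 + b\right)$)
$M{\left(0 \right)} \left(141 + L{\left(X \right)}\right) = 0 \left(1 + 2 \cdot 0\right) \left(141 + 4 \cdot 4 \left(-2 - 4\right)\right) = 0 \left(1 + 0\right) \left(141 + 4 \cdot 4 \left(-2 - 4\right)\right) = 0 \cdot 1 \left(141 + 4 \cdot 4 \left(-6\right)\right) = 0 \left(141 - 96\right) = 0 \cdot 45 = 0$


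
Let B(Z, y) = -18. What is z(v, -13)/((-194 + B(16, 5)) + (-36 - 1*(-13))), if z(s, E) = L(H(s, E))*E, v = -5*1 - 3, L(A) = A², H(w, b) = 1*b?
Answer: 2197/235 ≈ 9.3489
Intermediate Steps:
H(w, b) = b
v = -8 (v = -5 - 3 = -8)
z(s, E) = E³ (z(s, E) = E²*E = E³)
z(v, -13)/((-194 + B(16, 5)) + (-36 - 1*(-13))) = (-13)³/((-194 - 18) + (-36 - 1*(-13))) = -2197/(-212 + (-36 + 13)) = -2197/(-212 - 23) = -2197/(-235) = -2197*(-1/235) = 2197/235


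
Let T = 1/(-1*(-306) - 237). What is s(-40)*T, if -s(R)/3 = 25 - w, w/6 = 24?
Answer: 119/23 ≈ 5.1739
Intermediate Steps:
w = 144 (w = 6*24 = 144)
T = 1/69 (T = 1/(306 - 237) = 1/69 ≈ 0.014493)
s(R) = 357 (s(R) = -3*(25 - 1*144) = -3*(25 - 144) = -3*(-119) = 357)
s(-40)*T = 357*(1/69) = 119/23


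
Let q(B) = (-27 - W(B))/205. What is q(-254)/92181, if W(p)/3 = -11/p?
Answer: -2297/1599954890 ≈ -1.4357e-6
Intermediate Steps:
W(p) = -33/p (W(p) = 3*(-11/p) = -33/p)
q(B) = -27/205 + 33/(205*B) (q(B) = (-27 - (-33)/B)/205 = (-27 + 33/B)*(1/205) = -27/205 + 33/(205*B))
q(-254)/92181 = ((3/205)*(11 - 9*(-254))/(-254))/92181 = ((3/205)*(-1/254)*(11 + 2286))*(1/92181) = ((3/205)*(-1/254)*2297)*(1/92181) = -6891/52070*1/92181 = -2297/1599954890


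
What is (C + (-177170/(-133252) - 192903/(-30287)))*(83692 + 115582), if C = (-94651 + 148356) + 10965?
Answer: 1857706753781715883/144135833 ≈ 1.2889e+10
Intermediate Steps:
C = 64670 (C = 53705 + 10965 = 64670)
(C + (-177170/(-133252) - 192903/(-30287)))*(83692 + 115582) = (64670 + (-177170/(-133252) - 192903/(-30287)))*(83692 + 115582) = (64670 + (-177170*(-1/133252) - 192903*(-1/30287)))*199274 = (64670 + (12655/9518 + 192903/30287))*199274 = (64670 + 2219332739/288271666)*199274 = (18644747972959/288271666)*199274 = 1857706753781715883/144135833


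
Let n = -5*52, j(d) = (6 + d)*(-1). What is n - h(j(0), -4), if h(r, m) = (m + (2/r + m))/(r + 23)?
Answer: -13235/51 ≈ -259.51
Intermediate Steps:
j(d) = -6 - d
n = -260
h(r, m) = (2*m + 2/r)/(23 + r) (h(r, m) = (m + (m + 2/r))/(23 + r) = (2*m + 2/r)/(23 + r))
n - h(j(0), -4) = -260 - 2*(1 - 4*(-6 - 1*0))/((-6 - 1*0)*(23 + (-6 - 1*0))) = -260 - 2*(1 - 4*(-6 + 0))/((-6 + 0)*(23 + (-6 + 0))) = -260 - 2*(1 - 4*(-6))/((-6)*(23 - 6)) = -260 - 2*(-1)*(1 + 24)/(6*17) = -260 - 2*(-1)*25/(6*17) = -260 - 1*(-25/51) = -260 + 25/51 = -13235/51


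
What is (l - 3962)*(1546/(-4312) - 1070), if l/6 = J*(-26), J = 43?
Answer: 1119231105/98 ≈ 1.1421e+7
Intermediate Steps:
l = -6708 (l = 6*(43*(-26)) = 6*(-1118) = -6708)
(l - 3962)*(1546/(-4312) - 1070) = (-6708 - 3962)*(1546/(-4312) - 1070) = -10670*(1546*(-1/4312) - 1070) = -10670*(-773/2156 - 1070) = -10670*(-2307693/2156) = 1119231105/98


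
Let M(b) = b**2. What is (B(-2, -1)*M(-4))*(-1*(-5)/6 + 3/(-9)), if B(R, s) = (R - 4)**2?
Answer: 288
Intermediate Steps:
B(R, s) = (-4 + R)**2
(B(-2, -1)*M(-4))*(-1*(-5)/6 + 3/(-9)) = ((-4 - 2)**2*(-4)**2)*(-1*(-5)/6 + 3/(-9)) = ((-6)**2*16)*(5*(1/6) + 3*(-1/9)) = (36*16)*(5/6 - 1/3) = 576*(1/2) = 288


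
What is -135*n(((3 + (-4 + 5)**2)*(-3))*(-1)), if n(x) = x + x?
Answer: -3240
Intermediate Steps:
n(x) = 2*x
-135*n(((3 + (-4 + 5)**2)*(-3))*(-1)) = -270*((3 + (-4 + 5)**2)*(-3))*(-1) = -270*((3 + 1**2)*(-3))*(-1) = -270*((3 + 1)*(-3))*(-1) = -270*(4*(-3))*(-1) = -270*(-12*(-1)) = -270*12 = -135*24 = -3240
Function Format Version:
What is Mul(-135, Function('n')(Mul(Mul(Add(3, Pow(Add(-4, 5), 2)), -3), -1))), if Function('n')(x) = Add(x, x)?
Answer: -3240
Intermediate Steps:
Function('n')(x) = Mul(2, x)
Mul(-135, Function('n')(Mul(Mul(Add(3, Pow(Add(-4, 5), 2)), -3), -1))) = Mul(-135, Mul(2, Mul(Mul(Add(3, Pow(Add(-4, 5), 2)), -3), -1))) = Mul(-135, Mul(2, Mul(Mul(Add(3, Pow(1, 2)), -3), -1))) = Mul(-135, Mul(2, Mul(Mul(Add(3, 1), -3), -1))) = Mul(-135, Mul(2, Mul(Mul(4, -3), -1))) = Mul(-135, Mul(2, Mul(-12, -1))) = Mul(-135, Mul(2, 12)) = Mul(-135, 24) = -3240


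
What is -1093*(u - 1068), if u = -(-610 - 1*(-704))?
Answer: 1270066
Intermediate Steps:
u = -94 (u = -(-610 + 704) = -1*94 = -94)
-1093*(u - 1068) = -1093*(-94 - 1068) = -1093*(-1162) = 1270066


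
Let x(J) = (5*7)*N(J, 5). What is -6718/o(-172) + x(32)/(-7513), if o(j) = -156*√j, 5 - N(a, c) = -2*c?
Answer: -525/7513 - 3359*I*√43/6708 ≈ -0.069879 - 3.2836*I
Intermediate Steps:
N(a, c) = 5 + 2*c (N(a, c) = 5 - (-2)*c = 5 + 2*c)
x(J) = 525 (x(J) = (5*7)*(5 + 2*5) = 35*(5 + 10) = 35*15 = 525)
-6718/o(-172) + x(32)/(-7513) = -6718*I*√43/13416 + 525/(-7513) = -6718*I*√43/13416 + 525*(-1/7513) = -6718*I*√43/13416 - 525/7513 = -3359*I*√43/6708 - 525/7513 = -525/7513 - 3359*I*√43/6708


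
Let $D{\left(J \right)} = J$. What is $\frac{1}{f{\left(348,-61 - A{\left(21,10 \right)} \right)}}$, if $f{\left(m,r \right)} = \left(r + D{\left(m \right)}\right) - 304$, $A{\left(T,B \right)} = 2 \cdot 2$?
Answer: $- \frac{1}{21} \approx -0.047619$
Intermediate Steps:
$A{\left(T,B \right)} = 4$
$f{\left(m,r \right)} = -304 + m + r$ ($f{\left(m,r \right)} = \left(r + m\right) - 304 = \left(m + r\right) - 304 = -304 + m + r$)
$\frac{1}{f{\left(348,-61 - A{\left(21,10 \right)} \right)}} = \frac{1}{-304 + 348 - 65} = \frac{1}{-21} = - \frac{1}{21}$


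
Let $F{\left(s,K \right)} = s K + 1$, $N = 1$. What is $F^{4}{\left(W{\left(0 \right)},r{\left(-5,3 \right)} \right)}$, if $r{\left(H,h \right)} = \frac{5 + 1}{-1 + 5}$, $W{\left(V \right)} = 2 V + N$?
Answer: $\frac{625}{16} \approx 39.063$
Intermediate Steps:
$W{\left(V \right)} = 1 + 2 V$ ($W{\left(V \right)} = 2 V + 1 = 1 + 2 V$)
$r{\left(H,h \right)} = \frac{3}{2}$ ($r{\left(H,h \right)} = \frac{6}{4} = 6 \cdot \frac{1}{4} = \frac{3}{2}$)
$F{\left(s,K \right)} = 1 + K s$ ($F{\left(s,K \right)} = K s + 1 = 1 + K s$)
$F^{4}{\left(W{\left(0 \right)},r{\left(-5,3 \right)} \right)} = \left(1 + \frac{3 \left(1 + 2 \cdot 0\right)}{2}\right)^{4} = \left(1 + \frac{3 \left(1 + 0\right)}{2}\right)^{4} = \left(1 + \frac{3}{2} \cdot 1\right)^{4} = \left(1 + \frac{3}{2}\right)^{4} = \left(\frac{5}{2}\right)^{4} = \frac{625}{16}$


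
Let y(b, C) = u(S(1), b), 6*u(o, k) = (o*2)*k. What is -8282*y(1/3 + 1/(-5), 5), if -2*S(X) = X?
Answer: 8282/45 ≈ 184.04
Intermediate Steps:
S(X) = -X/2
u(o, k) = k*o/3 (u(o, k) = ((o*2)*k)/6 = ((2*o)*k)/6 = (2*k*o)/6 = k*o/3)
y(b, C) = -b/6 (y(b, C) = b*(-1/2*1)/3 = (1/3)*b*(-1/2) = -b/6)
-8282*y(1/3 + 1/(-5), 5) = -(-4141)*(1/3 + 1/(-5))/3 = -(-4141)*(1*(1/3) + 1*(-1/5))/3 = -(-4141)*(1/3 - 1/5)/3 = -(-4141)*2/(3*15) = -8282*(-1/45) = 8282/45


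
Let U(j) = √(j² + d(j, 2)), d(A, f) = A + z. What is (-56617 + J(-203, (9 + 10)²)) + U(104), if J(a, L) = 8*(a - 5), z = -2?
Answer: -58281 + √10918 ≈ -58177.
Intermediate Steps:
d(A, f) = -2 + A (d(A, f) = A - 2 = -2 + A)
J(a, L) = -40 + 8*a (J(a, L) = 8*(-5 + a) = -40 + 8*a)
U(j) = √(-2 + j + j²) (U(j) = √(j² + (-2 + j)) = √(-2 + j + j²))
(-56617 + J(-203, (9 + 10)²)) + U(104) = (-56617 + (-40 + 8*(-203))) + √(-2 + 104 + 104²) = (-56617 + (-40 - 1624)) + √(-2 + 104 + 10816) = (-56617 - 1664) + √10918 = -58281 + √10918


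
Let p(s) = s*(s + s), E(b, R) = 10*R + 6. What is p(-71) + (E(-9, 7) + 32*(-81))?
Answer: 7566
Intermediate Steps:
E(b, R) = 6 + 10*R
p(s) = 2*s² (p(s) = s*(2*s) = 2*s²)
p(-71) + (E(-9, 7) + 32*(-81)) = 2*(-71)² + ((6 + 10*7) + 32*(-81)) = 2*5041 + ((6 + 70) - 2592) = 10082 + (76 - 2592) = 10082 - 2516 = 7566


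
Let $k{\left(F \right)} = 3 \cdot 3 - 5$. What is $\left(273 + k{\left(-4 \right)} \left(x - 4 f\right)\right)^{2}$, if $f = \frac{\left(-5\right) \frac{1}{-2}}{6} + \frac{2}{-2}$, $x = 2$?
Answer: $\frac{758641}{9} \approx 84294.0$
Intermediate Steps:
$k{\left(F \right)} = 4$ ($k{\left(F \right)} = 9 - 5 = 4$)
$f = - \frac{7}{12}$ ($f = \left(-5\right) \left(- \frac{1}{2}\right) \frac{1}{6} + 2 \left(- \frac{1}{2}\right) = \frac{5}{2} \cdot \frac{1}{6} - 1 = \frac{5}{12} - 1 = - \frac{7}{12} \approx -0.58333$)
$\left(273 + k{\left(-4 \right)} \left(x - 4 f\right)\right)^{2} = \left(273 + 4 \left(2 - - \frac{7}{3}\right)\right)^{2} = \left(273 + 4 \left(2 + \frac{7}{3}\right)\right)^{2} = \left(273 + 4 \cdot \frac{13}{3}\right)^{2} = \left(273 + \frac{52}{3}\right)^{2} = \left(\frac{871}{3}\right)^{2} = \frac{758641}{9}$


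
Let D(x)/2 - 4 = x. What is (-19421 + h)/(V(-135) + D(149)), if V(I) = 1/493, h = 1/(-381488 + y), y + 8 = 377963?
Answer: -33826896242/532984847 ≈ -63.467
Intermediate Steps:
y = 377955 (y = -8 + 377963 = 377955)
D(x) = 8 + 2*x
h = -1/3533 (h = 1/(-381488 + 377955) = 1/(-3533) = -1/3533 ≈ -0.00028305)
V(I) = 1/493
(-19421 + h)/(V(-135) + D(149)) = (-19421 - 1/3533)/(1/493 + (8 + 2*149)) = -68614394/(3533*(1/493 + (8 + 298))) = -68614394/(3533*(1/493 + 306)) = -68614394/(3533*150859/493) = -68614394/3533*493/150859 = -33826896242/532984847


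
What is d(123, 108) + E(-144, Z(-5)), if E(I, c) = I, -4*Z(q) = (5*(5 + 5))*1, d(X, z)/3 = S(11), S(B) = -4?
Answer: -156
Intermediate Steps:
d(X, z) = -12 (d(X, z) = 3*(-4) = -12)
Z(q) = -25/2 (Z(q) = -5*(5 + 5)/4 = -5*10/4 = -25/2)
d(123, 108) + E(-144, Z(-5)) = -12 - 144 = -156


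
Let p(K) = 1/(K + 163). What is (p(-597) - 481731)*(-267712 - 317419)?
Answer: 122334072509405/434 ≈ 2.8188e+11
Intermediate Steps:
p(K) = 1/(163 + K)
(p(-597) - 481731)*(-267712 - 317419) = (1/(163 - 597) - 481731)*(-267712 - 317419) = (1/(-434) - 481731)*(-585131) = (-1/434 - 481731)*(-585131) = -209071255/434*(-585131) = 122334072509405/434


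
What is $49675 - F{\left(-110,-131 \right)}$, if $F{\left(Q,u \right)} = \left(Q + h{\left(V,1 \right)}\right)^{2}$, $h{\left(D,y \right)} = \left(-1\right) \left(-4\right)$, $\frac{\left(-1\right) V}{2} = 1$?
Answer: $38439$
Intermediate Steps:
$V = -2$ ($V = \left(-2\right) 1 = -2$)
$h{\left(D,y \right)} = 4$
$F{\left(Q,u \right)} = \left(4 + Q\right)^{2}$ ($F{\left(Q,u \right)} = \left(Q + 4\right)^{2} = \left(4 + Q\right)^{2}$)
$49675 - F{\left(-110,-131 \right)} = 49675 - \left(4 - 110\right)^{2} = 49675 - \left(-106\right)^{2} = 49675 - 11236 = 38439$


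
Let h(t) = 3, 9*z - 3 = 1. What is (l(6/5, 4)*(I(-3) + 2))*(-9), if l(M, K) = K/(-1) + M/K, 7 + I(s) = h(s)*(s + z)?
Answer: -2109/5 ≈ -421.80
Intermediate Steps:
z = 4/9 (z = ⅓ + (⅑)*1 = ⅓ + ⅑ = 4/9 ≈ 0.44444)
I(s) = -17/3 + 3*s (I(s) = -7 + 3*(s + 4/9) = -7 + 3*(4/9 + s) = -7 + (4/3 + 3*s) = -17/3 + 3*s)
l(M, K) = -K + M/K (l(M, K) = K*(-1) + M/K = -K + M/K)
(l(6/5, 4)*(I(-3) + 2))*(-9) = ((-1*4 + (6/5)/4)*((-17/3 + 3*(-3)) + 2))*(-9) = ((-4 + (6*(⅕))*(¼))*((-17/3 - 9) + 2))*(-9) = ((-4 + (6/5)*(¼))*(-44/3 + 2))*(-9) = ((-4 + 3/10)*(-38/3))*(-9) = -37/10*(-38/3)*(-9) = (703/15)*(-9) = -2109/5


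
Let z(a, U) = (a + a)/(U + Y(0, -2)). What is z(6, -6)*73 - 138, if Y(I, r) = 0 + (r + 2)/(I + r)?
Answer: -284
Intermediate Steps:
Y(I, r) = (2 + r)/(I + r) (Y(I, r) = 0 + (2 + r)/(I + r) = (2 + r)/(I + r))
z(a, U) = 2*a/U (z(a, U) = (a + a)/(U + (2 - 2)/(0 - 2)) = (2*a)/(U + 0/(-2)) = (2*a)/(U - ½*0) = (2*a)/(U + 0) = (2*a)/U = 2*a/U)
z(6, -6)*73 - 138 = (2*6/(-6))*73 - 138 = (2*6*(-⅙))*73 - 138 = -2*73 - 138 = -146 - 138 = -284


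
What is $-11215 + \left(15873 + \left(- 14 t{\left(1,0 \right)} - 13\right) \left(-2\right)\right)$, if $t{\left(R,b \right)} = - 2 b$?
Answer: $4684$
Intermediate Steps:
$-11215 + \left(15873 + \left(- 14 t{\left(1,0 \right)} - 13\right) \left(-2\right)\right) = -11215 + \left(15873 + \left(- 14 \left(\left(-2\right) 0\right) - 13\right) \left(-2\right)\right) = -11215 + \left(15873 + \left(\left(-14\right) 0 - 13\right) \left(-2\right)\right) = -11215 + \left(15873 + \left(0 - 13\right) \left(-2\right)\right) = -11215 + \left(15873 - -26\right) = -11215 + \left(15873 + 26\right) = -11215 + 15899 = 4684$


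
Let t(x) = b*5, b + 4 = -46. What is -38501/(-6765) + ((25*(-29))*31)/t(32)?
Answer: 1293349/13530 ≈ 95.591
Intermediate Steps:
b = -50 (b = -4 - 46 = -50)
t(x) = -250 (t(x) = -50*5 = -250)
-38501/(-6765) + ((25*(-29))*31)/t(32) = -38501/(-6765) + ((25*(-29))*31)/(-250) = -38501*(-1/6765) - 725*31*(-1/250) = 38501/6765 - 22475*(-1/250) = 38501/6765 + 899/10 = 1293349/13530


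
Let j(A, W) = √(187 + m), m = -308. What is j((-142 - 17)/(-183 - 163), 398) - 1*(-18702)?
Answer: 18702 + 11*I ≈ 18702.0 + 11.0*I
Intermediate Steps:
j(A, W) = 11*I (j(A, W) = √(187 - 308) = √(-121) = 11*I)
j((-142 - 17)/(-183 - 163), 398) - 1*(-18702) = 11*I - 1*(-18702) = 11*I + 18702 = 18702 + 11*I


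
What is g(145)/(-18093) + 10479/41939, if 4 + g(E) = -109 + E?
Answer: 188254499/758802327 ≈ 0.24809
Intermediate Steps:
g(E) = -113 + E (g(E) = -4 + (-109 + E) = -113 + E)
g(145)/(-18093) + 10479/41939 = (-113 + 145)/(-18093) + 10479/41939 = 32*(-1/18093) + 10479*(1/41939) = -32/18093 + 10479/41939 = 188254499/758802327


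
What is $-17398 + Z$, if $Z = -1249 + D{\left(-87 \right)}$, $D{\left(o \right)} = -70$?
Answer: $-18717$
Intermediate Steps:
$Z = -1319$ ($Z = -1249 - 70 = -1319$)
$-17398 + Z = -17398 - 1319 = -18717$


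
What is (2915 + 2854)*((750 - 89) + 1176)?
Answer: 10597653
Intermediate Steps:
(2915 + 2854)*((750 - 89) + 1176) = 5769*(661 + 1176) = 5769*1837 = 10597653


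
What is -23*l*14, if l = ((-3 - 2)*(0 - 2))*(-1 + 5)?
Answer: -12880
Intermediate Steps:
l = 40 (l = -5*(-2)*4 = 10*4 = 40)
-23*l*14 = -23*40*14 = -920*14 = -12880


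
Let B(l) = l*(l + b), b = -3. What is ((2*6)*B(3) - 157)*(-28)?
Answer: 4396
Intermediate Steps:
B(l) = l*(-3 + l) (B(l) = l*(l - 3) = l*(-3 + l))
((2*6)*B(3) - 157)*(-28) = ((2*6)*(3*(-3 + 3)) - 157)*(-28) = (12*(3*0) - 157)*(-28) = (12*0 - 157)*(-28) = (0 - 157)*(-28) = -157*(-28) = 4396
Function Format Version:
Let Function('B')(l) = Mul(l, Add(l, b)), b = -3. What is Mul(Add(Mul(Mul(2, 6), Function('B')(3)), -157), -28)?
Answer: 4396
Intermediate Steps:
Function('B')(l) = Mul(l, Add(-3, l)) (Function('B')(l) = Mul(l, Add(l, -3)) = Mul(l, Add(-3, l)))
Mul(Add(Mul(Mul(2, 6), Function('B')(3)), -157), -28) = Mul(Add(Mul(Mul(2, 6), Mul(3, Add(-3, 3))), -157), -28) = Mul(Add(Mul(12, Mul(3, 0)), -157), -28) = Mul(Add(Mul(12, 0), -157), -28) = Mul(Add(0, -157), -28) = Mul(-157, -28) = 4396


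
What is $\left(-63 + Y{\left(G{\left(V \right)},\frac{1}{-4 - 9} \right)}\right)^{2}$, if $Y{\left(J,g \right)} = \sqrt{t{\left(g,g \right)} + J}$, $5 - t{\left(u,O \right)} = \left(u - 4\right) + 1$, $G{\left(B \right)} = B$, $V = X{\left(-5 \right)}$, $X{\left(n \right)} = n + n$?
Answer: $\frac{51572}{13} - \frac{630 i \sqrt{13}}{13} \approx 3967.1 - 174.73 i$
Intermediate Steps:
$X{\left(n \right)} = 2 n$
$V = -10$ ($V = 2 \left(-5\right) = -10$)
$t{\left(u,O \right)} = 8 - u$ ($t{\left(u,O \right)} = 5 - \left(\left(u - 4\right) + 1\right) = 5 - \left(\left(-4 + u\right) + 1\right) = 5 - \left(-3 + u\right) = 8 - u$)
$Y{\left(J,g \right)} = \sqrt{8 + J - g}$ ($Y{\left(J,g \right)} = \sqrt{\left(8 - g\right) + J} = \sqrt{8 + J - g}$)
$\left(-63 + Y{\left(G{\left(V \right)},\frac{1}{-4 - 9} \right)}\right)^{2} = \left(-63 + \sqrt{8 - 10 - \frac{1}{-4 - 9}}\right)^{2} = \left(-63 + \sqrt{8 - 10 - \frac{1}{-13}}\right)^{2} = \left(-63 + \sqrt{8 - 10 - - \frac{1}{13}}\right)^{2} = \left(-63 + \sqrt{8 - 10 + \frac{1}{13}}\right)^{2} = \left(-63 + \sqrt{- \frac{25}{13}}\right)^{2} = \left(-63 + \frac{5 i \sqrt{13}}{13}\right)^{2}$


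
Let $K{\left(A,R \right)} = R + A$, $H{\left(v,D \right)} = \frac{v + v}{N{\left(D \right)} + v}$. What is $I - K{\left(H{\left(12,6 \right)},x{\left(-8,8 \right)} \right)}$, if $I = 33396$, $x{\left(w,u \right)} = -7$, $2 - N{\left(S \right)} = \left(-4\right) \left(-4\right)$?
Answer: $33415$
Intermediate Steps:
$N{\left(S \right)} = -14$ ($N{\left(S \right)} = 2 - \left(-4\right) \left(-4\right) = 2 - 16 = -14$)
$H{\left(v,D \right)} = \frac{2 v}{-14 + v}$ ($H{\left(v,D \right)} = \frac{v + v}{-14 + v} = \frac{2 v}{-14 + v}$)
$K{\left(A,R \right)} = A + R$
$I - K{\left(H{\left(12,6 \right)},x{\left(-8,8 \right)} \right)} = 33396 - \left(2 \cdot 12 \frac{1}{-14 + 12} - 7\right) = 33396 - \left(2 \cdot 12 \frac{1}{-2} - 7\right) = 33396 - \left(2 \cdot 12 \left(- \frac{1}{2}\right) - 7\right) = 33396 - \left(-12 - 7\right) = 33396 - -19 = 33396 + 19 = 33415$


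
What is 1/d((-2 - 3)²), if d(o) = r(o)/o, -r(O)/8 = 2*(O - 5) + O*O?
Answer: -5/1064 ≈ -0.0046992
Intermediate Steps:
r(O) = 80 - 16*O - 8*O² (r(O) = -8*(2*(O - 5) + O*O) = -8*(2*(-5 + O) + O²) = -8*((-10 + 2*O) + O²) = -8*(-10 + O² + 2*O) = 80 - 16*O - 8*O²)
d(o) = (80 - 16*o - 8*o²)/o
1/d((-2 - 3)²) = 1/(-16 - 8*(-2 - 3)² + 80/((-2 - 3)²)) = 1/(-16 - 8*(-5)² + 80/((-5)²)) = 1/(-16 - 8*25 + 80/25) = 1/(-16 - 200 + 80*(1/25)) = 1/(-16 - 200 + 16/5) = 1/(-1064/5) = -5/1064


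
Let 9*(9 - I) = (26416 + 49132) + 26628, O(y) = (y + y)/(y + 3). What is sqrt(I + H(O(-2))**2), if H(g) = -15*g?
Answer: I*sqrt(69695)/3 ≈ 87.999*I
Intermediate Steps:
O(y) = 2*y/(3 + y) (O(y) = (2*y)/(3 + y) = 2*y/(3 + y))
I = -102095/9 (I = 9 - ((26416 + 49132) + 26628)/9 = 9 - (75548 + 26628)/9 = 9 - 1/9*102176 = 9 - 102176/9 = -102095/9 ≈ -11344.)
sqrt(I + H(O(-2))**2) = sqrt(-102095/9 + (-30*(-2)/(3 - 2))**2) = sqrt(-102095/9 + (-30*(-2)/1)**2) = sqrt(-102095/9 + (-30*(-2))**2) = sqrt(-102095/9 + (-15*(-4))**2) = sqrt(-102095/9 + 60**2) = sqrt(-102095/9 + 3600) = sqrt(-69695/9) = I*sqrt(69695)/3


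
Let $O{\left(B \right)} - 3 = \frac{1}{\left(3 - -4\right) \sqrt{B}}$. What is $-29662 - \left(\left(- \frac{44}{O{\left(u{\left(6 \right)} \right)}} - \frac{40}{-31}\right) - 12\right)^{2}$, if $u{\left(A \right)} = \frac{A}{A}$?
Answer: $- \frac{29091938}{961} \approx -30273.0$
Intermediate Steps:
$u{\left(A \right)} = 1$
$O{\left(B \right)} = 3 + \frac{1}{7 \sqrt{B}}$ ($O{\left(B \right)} = 3 + \frac{1}{\left(3 - -4\right) \sqrt{B}} = 3 + \frac{1}{\left(3 + 4\right) \sqrt{B}} = 3 + \frac{1}{7 \sqrt{B}}$)
$-29662 - \left(\left(- \frac{44}{O{\left(u{\left(6 \right)} \right)}} - \frac{40}{-31}\right) - 12\right)^{2} = -29662 - \left(\left(- \frac{44}{3 + \frac{1}{7 \cdot 1}} - \frac{40}{-31}\right) - 12\right)^{2} = -29662 - \left(\left(- \frac{44}{3 + \frac{1}{7} \cdot 1} - - \frac{40}{31}\right) - 12\right)^{2} = -29662 - \left(\left(- \frac{44}{3 + \frac{1}{7}} + \frac{40}{31}\right) - 12\right)^{2} = -29662 - \left(\left(- \frac{44}{\frac{22}{7}} + \frac{40}{31}\right) - 12\right)^{2} = -29662 - \left(\left(\left(-44\right) \frac{7}{22} + \frac{40}{31}\right) - 12\right)^{2} = -29662 - \left(\left(-14 + \frac{40}{31}\right) - 12\right)^{2} = -29662 - \left(- \frac{394}{31} - 12\right)^{2} = -29662 - \left(- \frac{766}{31}\right)^{2} = -29662 - \frac{586756}{961} = - \frac{29091938}{961}$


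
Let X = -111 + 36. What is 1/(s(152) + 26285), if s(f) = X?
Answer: 1/26210 ≈ 3.8153e-5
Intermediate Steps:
X = -75
s(f) = -75
1/(s(152) + 26285) = 1/(-75 + 26285) = 1/26210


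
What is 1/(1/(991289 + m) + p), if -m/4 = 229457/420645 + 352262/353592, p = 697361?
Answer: 6143339339211776/4284125264938260685921 ≈ 1.4340e-6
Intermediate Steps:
m = -38218568089/6197362785 (m = -4*(229457/420645 + 352262/353592) = -4*(229457*(1/420645) + 352262*(1/353592)) = -4*(229457/420645 + 176131/176796) = -4*38218568089/24789451140 = -38218568089/6197362785 ≈ -6.1669)
1/(1/(991289 + m) + p) = 1/(1/(991289 - 38218568089/6197362785) + 697361) = 1/(1/(6143339339211776/6197362785) + 697361) = 1/(6197362785/6143339339211776 + 697361) = 1/(4284125264938260685921/6143339339211776) = 6143339339211776/4284125264938260685921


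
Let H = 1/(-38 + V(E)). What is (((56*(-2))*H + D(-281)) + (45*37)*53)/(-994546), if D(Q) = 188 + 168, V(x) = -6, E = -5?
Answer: -974639/10940006 ≈ -0.089089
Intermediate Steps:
D(Q) = 356
H = -1/44 (H = 1/(-38 - 6) = 1/(-44) = -1/44 ≈ -0.022727)
(((56*(-2))*H + D(-281)) + (45*37)*53)/(-994546) = (((56*(-2))*(-1/44) + 356) + (45*37)*53)/(-994546) = ((-112*(-1/44) + 356) + 1665*53)*(-1/994546) = ((28/11 + 356) + 88245)*(-1/994546) = (3944/11 + 88245)*(-1/994546) = (974639/11)*(-1/994546) = -974639/10940006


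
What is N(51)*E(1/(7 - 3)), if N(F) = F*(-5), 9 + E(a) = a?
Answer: 8925/4 ≈ 2231.3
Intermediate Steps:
E(a) = -9 + a
N(F) = -5*F
N(51)*E(1/(7 - 3)) = (-5*51)*(-9 + 1/(7 - 3)) = -255*(-9 + 1/4) = -255*(-35/4) = 8925/4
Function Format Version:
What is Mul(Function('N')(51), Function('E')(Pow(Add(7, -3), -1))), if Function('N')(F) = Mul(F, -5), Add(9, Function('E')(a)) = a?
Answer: Rational(8925, 4) ≈ 2231.3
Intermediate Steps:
Function('E')(a) = Add(-9, a)
Function('N')(F) = Mul(-5, F)
Mul(Function('N')(51), Function('E')(Pow(Add(7, -3), -1))) = Mul(Mul(-5, 51), Add(-9, Pow(Add(7, -3), -1))) = Mul(-255, Add(-9, Pow(4, -1))) = Mul(-255, Add(-9, Rational(1, 4))) = Mul(-255, Rational(-35, 4)) = Rational(8925, 4)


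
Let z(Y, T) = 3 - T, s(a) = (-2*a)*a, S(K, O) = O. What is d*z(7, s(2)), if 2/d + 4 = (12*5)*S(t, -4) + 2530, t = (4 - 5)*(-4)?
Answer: 11/1143 ≈ 0.0096238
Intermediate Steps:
t = 4 (t = -1*(-4) = 4)
s(a) = -2*a**2
d = 1/1143 (d = 2/(-4 + ((12*5)*(-4) + 2530)) = 2/(-4 + (60*(-4) + 2530)) = 2/(-4 + (-240 + 2530)) = 2/(-4 + 2290) = 2/2286 = 2*(1/2286) = 1/1143 ≈ 0.00087489)
d*z(7, s(2)) = (3 - (-2)*2**2)/1143 = (3 - (-2)*4)/1143 = (3 - 1*(-8))/1143 = (3 + 8)/1143 = (1/1143)*11 = 11/1143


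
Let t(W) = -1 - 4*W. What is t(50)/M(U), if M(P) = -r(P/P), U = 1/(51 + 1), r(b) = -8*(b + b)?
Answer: -201/16 ≈ -12.563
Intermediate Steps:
r(b) = -16*b
U = 1/52 ≈ 0.019231
M(P) = 16 (M(P) = -(-16)*P/P = -(-16) = -1*(-16) = 16)
t(50)/M(U) = (-1 - 4*50)/16 = (-1 - 200)*(1/16) = -201*1/16 = -201/16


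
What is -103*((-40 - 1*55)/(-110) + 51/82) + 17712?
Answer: 7919102/451 ≈ 17559.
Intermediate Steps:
-103*((-40 - 1*55)/(-110) + 51/82) + 17712 = -103*((-40 - 55)*(-1/110) + 51*(1/82)) + 17712 = -103*(-95*(-1/110) + 51/82) + 17712 = -103*(19/22 + 51/82) + 17712 = -103*670/451 + 17712 = -69010/451 + 17712 = 7919102/451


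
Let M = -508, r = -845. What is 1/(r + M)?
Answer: -1/1353 ≈ -0.00073910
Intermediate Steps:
1/(r + M) = 1/(-845 - 508) = 1/(-1353) = -1/1353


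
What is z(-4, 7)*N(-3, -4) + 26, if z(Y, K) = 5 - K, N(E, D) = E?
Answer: 32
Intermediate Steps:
z(-4, 7)*N(-3, -4) + 26 = (5 - 1*7)*(-3) + 26 = (5 - 7)*(-3) + 26 = -2*(-3) + 26 = 6 + 26 = 32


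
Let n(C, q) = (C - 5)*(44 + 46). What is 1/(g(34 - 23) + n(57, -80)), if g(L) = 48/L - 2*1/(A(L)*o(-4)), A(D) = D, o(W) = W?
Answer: 22/103057 ≈ 0.00021347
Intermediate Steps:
n(C, q) = -450 + 90*C (n(C, q) = (-5 + C)*90 = -450 + 90*C)
g(L) = 97/(2*L) (g(L) = 48/L - 2*(-1/(4*L)) = 48/L - (-1)/(2*L) = 48/L + 1/(2*L) = 97/(2*L))
1/(g(34 - 23) + n(57, -80)) = 1/(97/(2*(34 - 23)) + (-450 + 90*57)) = 1/((97/2)/11 + (-450 + 5130)) = 1/((97/2)*(1/11) + 4680) = 1/(97/22 + 4680) = 1/(103057/22) = 22/103057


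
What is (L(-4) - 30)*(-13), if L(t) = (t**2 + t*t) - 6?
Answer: 52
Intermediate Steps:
L(t) = -6 + 2*t**2 (L(t) = (t**2 + t**2) - 6 = 2*t**2 - 6 = -6 + 2*t**2)
(L(-4) - 30)*(-13) = ((-6 + 2*(-4)**2) - 30)*(-13) = ((-6 + 2*16) - 30)*(-13) = ((-6 + 32) - 30)*(-13) = (26 - 30)*(-13) = -4*(-13) = 52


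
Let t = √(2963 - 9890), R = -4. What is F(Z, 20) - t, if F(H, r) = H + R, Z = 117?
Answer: 113 - I*√6927 ≈ 113.0 - 83.229*I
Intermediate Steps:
t = I*√6927 (t = √(-6927) = I*√6927 ≈ 83.229*I)
F(H, r) = -4 + H (F(H, r) = H - 4 = -4 + H)
F(Z, 20) - t = (-4 + 117) - I*√6927 = 113 - I*√6927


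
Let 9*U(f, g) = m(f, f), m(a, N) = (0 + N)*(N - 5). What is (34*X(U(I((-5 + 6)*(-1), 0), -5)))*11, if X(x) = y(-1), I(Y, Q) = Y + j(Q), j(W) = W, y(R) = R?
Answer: -374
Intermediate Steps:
I(Y, Q) = Q + Y (I(Y, Q) = Y + Q = Q + Y)
m(a, N) = N*(-5 + N)
U(f, g) = f*(-5 + f)/9 (U(f, g) = (f*(-5 + f))/9 = f*(-5 + f)/9)
X(x) = -1
(34*X(U(I((-5 + 6)*(-1), 0), -5)))*11 = (34*(-1))*11 = -34*11 = -374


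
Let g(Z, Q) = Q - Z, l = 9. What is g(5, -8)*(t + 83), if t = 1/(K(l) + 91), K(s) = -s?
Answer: -88491/82 ≈ -1079.2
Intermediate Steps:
t = 1/82 (t = 1/(-1*9 + 91) = 1/(-9 + 91) = 1/82 ≈ 0.012195)
g(5, -8)*(t + 83) = (-8 - 1*5)*(1/82 + 83) = (-8 - 5)*(6807/82) = -13*6807/82 = -88491/82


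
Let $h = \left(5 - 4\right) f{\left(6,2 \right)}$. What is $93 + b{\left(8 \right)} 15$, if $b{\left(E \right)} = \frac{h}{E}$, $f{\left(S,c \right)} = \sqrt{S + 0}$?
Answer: $93 + \frac{15 \sqrt{6}}{8} \approx 97.593$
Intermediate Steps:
$f{\left(S,c \right)} = \sqrt{S}$
$h = \sqrt{6}$ ($h = \left(5 - 4\right) \sqrt{6} = 1 \sqrt{6} = \sqrt{6} \approx 2.4495$)
$b{\left(E \right)} = \frac{\sqrt{6}}{E}$
$93 + b{\left(8 \right)} 15 = 93 + \frac{\sqrt{6}}{8} \cdot 15 = 93 + \frac{15 \sqrt{6}}{8}$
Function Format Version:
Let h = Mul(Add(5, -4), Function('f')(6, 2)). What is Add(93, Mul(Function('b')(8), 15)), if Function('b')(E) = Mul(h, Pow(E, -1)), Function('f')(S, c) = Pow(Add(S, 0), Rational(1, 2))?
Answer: Add(93, Mul(Rational(15, 8), Pow(6, Rational(1, 2)))) ≈ 97.593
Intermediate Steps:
Function('f')(S, c) = Pow(S, Rational(1, 2))
h = Pow(6, Rational(1, 2)) (h = Mul(Add(5, -4), Pow(6, Rational(1, 2))) = Mul(1, Pow(6, Rational(1, 2))) = Pow(6, Rational(1, 2)) ≈ 2.4495)
Function('b')(E) = Mul(Pow(6, Rational(1, 2)), Pow(E, -1))
Add(93, Mul(Function('b')(8), 15)) = Add(93, Mul(Mul(Pow(6, Rational(1, 2)), Pow(8, -1)), 15)) = Add(93, Mul(Mul(Pow(6, Rational(1, 2)), Rational(1, 8)), 15)) = Add(93, Mul(Mul(Rational(1, 8), Pow(6, Rational(1, 2))), 15)) = Add(93, Mul(Rational(15, 8), Pow(6, Rational(1, 2))))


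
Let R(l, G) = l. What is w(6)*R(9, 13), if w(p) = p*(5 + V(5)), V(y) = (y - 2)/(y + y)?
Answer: 1431/5 ≈ 286.20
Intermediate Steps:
V(y) = (-2 + y)/(2*y) (V(y) = (-2 + y)/((2*y)) = (-2 + y)*(1/(2*y)) = (-2 + y)/(2*y))
w(p) = 53*p/10 (w(p) = p*(5 + (1/2)*(-2 + 5)/5) = p*(5 + (1/2)*(1/5)*3) = p*(5 + 3/10) = p*(53/10) = 53*p/10)
w(6)*R(9, 13) = ((53/10)*6)*9 = (159/5)*9 = 1431/5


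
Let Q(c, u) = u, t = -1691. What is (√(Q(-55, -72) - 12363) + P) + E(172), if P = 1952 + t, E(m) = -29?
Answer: 232 + I*√12435 ≈ 232.0 + 111.51*I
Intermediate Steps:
P = 261 (P = 1952 - 1691 = 261)
(√(Q(-55, -72) - 12363) + P) + E(172) = (√(-72 - 12363) + 261) - 29 = (√(-12435) + 261) - 29 = (I*√12435 + 261) - 29 = (261 + I*√12435) - 29 = 232 + I*√12435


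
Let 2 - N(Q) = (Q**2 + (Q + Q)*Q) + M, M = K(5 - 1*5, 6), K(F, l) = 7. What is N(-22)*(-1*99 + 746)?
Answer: -942679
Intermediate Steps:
M = 7
N(Q) = -5 - 3*Q**2 (N(Q) = 2 - ((Q**2 + (Q + Q)*Q) + 7) = 2 - ((Q**2 + (2*Q)*Q) + 7) = 2 - ((Q**2 + 2*Q**2) + 7) = 2 - (3*Q**2 + 7) = 2 - (7 + 3*Q**2) = 2 + (-7 - 3*Q**2) = -5 - 3*Q**2)
N(-22)*(-1*99 + 746) = (-5 - 3*(-22)**2)*(-1*99 + 746) = (-5 - 3*484)*(-99 + 746) = (-5 - 1452)*647 = -1457*647 = -942679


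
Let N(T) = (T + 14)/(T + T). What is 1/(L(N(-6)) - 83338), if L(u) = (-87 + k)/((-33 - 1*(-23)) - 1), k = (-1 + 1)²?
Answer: -11/916631 ≈ -1.2000e-5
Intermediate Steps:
N(T) = (14 + T)/(2*T) (N(T) = (14 + T)/((2*T)) = (14 + T)*(1/(2*T)) = (14 + T)/(2*T))
k = 0 (k = 0² = 0)
L(u) = 87/11 (L(u) = (-87 + 0)/((-33 - 1*(-23)) - 1) = -87/((-33 + 23) - 1) = -87/(-10 - 1) = -87/(-11) = -87*(-1/11) = 87/11)
1/(L(N(-6)) - 83338) = 1/(87/11 - 83338) = 1/(-916631/11) = -11/916631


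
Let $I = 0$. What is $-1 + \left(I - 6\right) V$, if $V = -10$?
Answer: $59$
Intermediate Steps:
$-1 + \left(I - 6\right) V = -1 + \left(0 - 6\right) \left(-10\right) = -1 - -60 = -1 + 60 = 59$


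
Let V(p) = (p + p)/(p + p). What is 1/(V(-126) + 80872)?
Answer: 1/80873 ≈ 1.2365e-5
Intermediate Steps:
V(p) = 1 (V(p) = (2*p)/((2*p)) = (2*p)*(1/(2*p)) = 1)
1/(V(-126) + 80872) = 1/(1 + 80872) = 1/80873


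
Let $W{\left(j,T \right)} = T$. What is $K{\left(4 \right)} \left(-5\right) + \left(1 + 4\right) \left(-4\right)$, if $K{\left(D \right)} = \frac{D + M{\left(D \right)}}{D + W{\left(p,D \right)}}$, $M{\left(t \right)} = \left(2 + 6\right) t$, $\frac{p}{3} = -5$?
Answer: $- \frac{85}{2} \approx -42.5$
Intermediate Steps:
$p = -15$ ($p = 3 \left(-5\right) = -15$)
$M{\left(t \right)} = 8 t$
$K{\left(D \right)} = \frac{9}{2}$ ($K{\left(D \right)} = \frac{D + 8 D}{D + D} = \frac{9 D}{2 D} = 9 D \frac{1}{2 D} = \frac{9}{2}$)
$K{\left(4 \right)} \left(-5\right) + \left(1 + 4\right) \left(-4\right) = \frac{9}{2} \left(-5\right) + \left(1 + 4\right) \left(-4\right) = - \frac{45}{2} + 5 \left(-4\right) = - \frac{45}{2} - 20 = - \frac{85}{2}$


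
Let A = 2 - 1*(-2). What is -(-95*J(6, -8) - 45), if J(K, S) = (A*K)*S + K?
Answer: -17625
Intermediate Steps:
A = 4 (A = 2 + 2 = 4)
J(K, S) = K + 4*K*S (J(K, S) = (4*K)*S + K = 4*K*S + K = K + 4*K*S)
-(-95*J(6, -8) - 45) = -(-570*(1 + 4*(-8)) - 45) = -(-570*(1 - 32) - 45) = -(-570*(-31) - 45) = -(-95*(-186) - 45) = -(17670 - 45) = -1*17625 = -17625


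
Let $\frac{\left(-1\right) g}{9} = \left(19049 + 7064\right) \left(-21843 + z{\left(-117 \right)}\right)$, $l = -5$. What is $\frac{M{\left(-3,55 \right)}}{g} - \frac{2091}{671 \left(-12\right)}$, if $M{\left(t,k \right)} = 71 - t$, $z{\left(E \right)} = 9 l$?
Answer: $\frac{448175563691}{1725829478208} \approx 0.25969$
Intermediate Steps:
$z{\left(E \right)} = -45$ ($z{\left(E \right)} = 9 \left(-5\right) = -45$)
$g = 5144052096$ ($g = - 9 \left(19049 + 7064\right) \left(-21843 - 45\right) = - 9 \cdot 26113 \left(-21888\right) = \left(-9\right) \left(-571561344\right) = 5144052096$)
$\frac{M{\left(-3,55 \right)}}{g} - \frac{2091}{671 \left(-12\right)} = \frac{71 - -3}{5144052096} - \frac{2091}{671 \left(-12\right)} = \left(71 + 3\right) \frac{1}{5144052096} - \frac{2091}{-8052} = 74 \cdot \frac{1}{5144052096} - - \frac{697}{2684} = \frac{37}{2572026048} + \frac{697}{2684} = \frac{448175563691}{1725829478208}$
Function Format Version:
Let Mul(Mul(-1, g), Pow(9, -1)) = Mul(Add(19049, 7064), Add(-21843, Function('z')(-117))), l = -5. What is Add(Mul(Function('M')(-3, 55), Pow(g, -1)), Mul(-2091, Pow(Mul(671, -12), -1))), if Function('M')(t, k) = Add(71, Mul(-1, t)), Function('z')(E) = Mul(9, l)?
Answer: Rational(448175563691, 1725829478208) ≈ 0.25969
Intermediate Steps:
Function('z')(E) = -45 (Function('z')(E) = Mul(9, -5) = -45)
g = 5144052096 (g = Mul(-9, Mul(Add(19049, 7064), Add(-21843, -45))) = Mul(-9, Mul(26113, -21888)) = Mul(-9, -571561344) = 5144052096)
Add(Mul(Function('M')(-3, 55), Pow(g, -1)), Mul(-2091, Pow(Mul(671, -12), -1))) = Add(Mul(Add(71, Mul(-1, -3)), Pow(5144052096, -1)), Mul(-2091, Pow(Mul(671, -12), -1))) = Add(Mul(Add(71, 3), Rational(1, 5144052096)), Mul(-2091, Pow(-8052, -1))) = Add(Mul(74, Rational(1, 5144052096)), Mul(-2091, Rational(-1, 8052))) = Add(Rational(37, 2572026048), Rational(697, 2684)) = Rational(448175563691, 1725829478208)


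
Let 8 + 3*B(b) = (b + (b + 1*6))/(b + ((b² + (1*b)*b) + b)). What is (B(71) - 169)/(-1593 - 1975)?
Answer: 1316303/27359424 ≈ 0.048111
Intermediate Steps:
B(b) = -8/3 + (6 + 2*b)/(3*(2*b + 2*b²)) (B(b) = -8/3 + ((b + (b + 1*6))/(b + ((b² + (1*b)*b) + b)))/3 = -8/3 + ((b + (b + 6))/(b + ((b² + b*b) + b)))/3 = -8/3 + ((b + (6 + b))/(b + ((b² + b²) + b)))/3 = -8/3 + ((6 + 2*b)/(b + (2*b² + b)))/3 = -8/3 + ((6 + 2*b)/(b + (b + 2*b²)))/3 = -8/3 + ((6 + 2*b)/(2*b + 2*b²))/3 = -8/3 + (6 + 2*b)/(3*(2*b + 2*b²)))
(B(71) - 169)/(-1593 - 1975) = ((⅓)*(3 - 8*71² - 7*71)/(71*(1 + 71)) - 169)/(-1593 - 1975) = ((⅓)*(1/71)*(3 - 8*5041 - 497)/72 - 169)/(-3568) = ((⅓)*(1/71)*(1/72)*(3 - 40328 - 497) - 169)*(-1/3568) = ((⅓)*(1/71)*(1/72)*(-40822) - 169)*(-1/3568) = (-20411/7668 - 169)*(-1/3568) = -1316303/7668*(-1/3568) = 1316303/27359424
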